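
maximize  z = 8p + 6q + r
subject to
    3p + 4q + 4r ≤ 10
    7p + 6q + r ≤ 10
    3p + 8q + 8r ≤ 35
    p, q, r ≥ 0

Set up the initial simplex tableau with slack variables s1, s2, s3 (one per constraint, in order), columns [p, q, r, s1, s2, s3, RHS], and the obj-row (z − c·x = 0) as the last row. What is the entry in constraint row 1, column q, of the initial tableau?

Constraint 1 has coefficient 4 on q.

4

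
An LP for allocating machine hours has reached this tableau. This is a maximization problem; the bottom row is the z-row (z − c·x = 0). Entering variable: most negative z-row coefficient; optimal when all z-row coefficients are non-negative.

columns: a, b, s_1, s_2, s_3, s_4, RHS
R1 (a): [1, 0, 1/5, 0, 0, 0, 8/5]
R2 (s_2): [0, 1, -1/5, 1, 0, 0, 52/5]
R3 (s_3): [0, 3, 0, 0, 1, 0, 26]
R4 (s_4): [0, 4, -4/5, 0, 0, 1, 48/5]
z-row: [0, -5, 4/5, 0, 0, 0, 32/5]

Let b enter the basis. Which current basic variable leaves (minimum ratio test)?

Column b entries and ratios — a: 0 ≤ 0, skip; s_2: (52/5)/1 = 52/5; s_3: 26/3 = 26/3; s_4: (48/5)/4 = 12/5.
Smallest ratio is 12/5 in the row of s_4, so s_4 leaves.

s_4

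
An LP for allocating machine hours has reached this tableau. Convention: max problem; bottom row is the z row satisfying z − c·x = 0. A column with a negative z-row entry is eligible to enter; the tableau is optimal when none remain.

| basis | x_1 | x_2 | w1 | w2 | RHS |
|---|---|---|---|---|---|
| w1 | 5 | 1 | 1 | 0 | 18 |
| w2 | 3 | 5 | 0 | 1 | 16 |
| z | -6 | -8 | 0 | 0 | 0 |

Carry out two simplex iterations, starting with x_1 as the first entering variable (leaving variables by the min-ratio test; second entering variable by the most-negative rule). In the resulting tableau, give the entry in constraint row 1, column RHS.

Ratio test on column x_1 — row 1: 18/5 = 18/5; row 2: 16/3 = 16/3. Minimum is 18/5 at row 1 (w1 leaves); pivot element 5.
Divide row 1 by 5; eliminate column x_1 from the other rows.
Second iteration: most negative z-row entry is -34/5 in column x_2, so x_2 enters.
Ratio test on column x_2 — row 1: (18/5)/(1/5) = 18; row 2: (26/5)/(22/5) = 13/11. Minimum is 13/11 at row 2 (w2 leaves); pivot element 22/5.
Divide row 2 by 22/5; eliminate column x_2 from the other rows.
After both pivots, the entry at constraint row 1, column RHS is 37/11.

37/11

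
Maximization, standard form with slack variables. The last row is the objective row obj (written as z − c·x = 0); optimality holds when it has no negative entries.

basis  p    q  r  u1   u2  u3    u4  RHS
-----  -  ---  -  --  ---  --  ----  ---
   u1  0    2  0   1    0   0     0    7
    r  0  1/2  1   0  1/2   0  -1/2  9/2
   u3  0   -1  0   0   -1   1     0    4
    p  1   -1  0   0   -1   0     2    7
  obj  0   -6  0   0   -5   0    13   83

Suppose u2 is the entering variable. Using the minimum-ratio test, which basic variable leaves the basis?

Column u2 entries and ratios — u1: 0 ≤ 0, skip; r: (9/2)/(1/2) = 9; u3: -1 ≤ 0, skip; p: -1 ≤ 0, skip.
Smallest ratio is 9 in the row of r, so r leaves.

r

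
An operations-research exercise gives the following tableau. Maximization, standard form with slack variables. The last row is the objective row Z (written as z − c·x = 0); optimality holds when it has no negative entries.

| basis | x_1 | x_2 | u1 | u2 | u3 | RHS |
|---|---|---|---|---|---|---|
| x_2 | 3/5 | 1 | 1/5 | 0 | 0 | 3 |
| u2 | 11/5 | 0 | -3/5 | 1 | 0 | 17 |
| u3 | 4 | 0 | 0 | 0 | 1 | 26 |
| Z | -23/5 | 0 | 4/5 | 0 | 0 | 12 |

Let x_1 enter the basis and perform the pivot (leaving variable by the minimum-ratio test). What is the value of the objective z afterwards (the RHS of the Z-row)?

35

Ratio test on column x_1 — row 1: 3/(3/5) = 5; row 2: 17/(11/5) = 85/11; row 3: 26/4 = 13/2. Minimum is 5 at row 1 (x_2 leaves); pivot element 3/5.
Pivot on row 1; the Z-row RHS becomes 12 − (-23/5)·5 = 35.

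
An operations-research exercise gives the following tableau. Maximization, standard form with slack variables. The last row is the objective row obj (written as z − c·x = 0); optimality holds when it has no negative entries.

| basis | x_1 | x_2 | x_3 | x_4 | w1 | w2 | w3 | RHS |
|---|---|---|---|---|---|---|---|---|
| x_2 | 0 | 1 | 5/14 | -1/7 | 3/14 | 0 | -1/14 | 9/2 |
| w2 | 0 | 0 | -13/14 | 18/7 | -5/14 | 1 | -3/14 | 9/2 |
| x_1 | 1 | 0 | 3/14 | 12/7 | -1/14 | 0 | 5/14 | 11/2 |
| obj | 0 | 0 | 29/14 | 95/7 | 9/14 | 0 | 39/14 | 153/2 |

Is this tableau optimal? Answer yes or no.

Every obj-row coefficient is ≥ 0, so the tableau is optimal.

yes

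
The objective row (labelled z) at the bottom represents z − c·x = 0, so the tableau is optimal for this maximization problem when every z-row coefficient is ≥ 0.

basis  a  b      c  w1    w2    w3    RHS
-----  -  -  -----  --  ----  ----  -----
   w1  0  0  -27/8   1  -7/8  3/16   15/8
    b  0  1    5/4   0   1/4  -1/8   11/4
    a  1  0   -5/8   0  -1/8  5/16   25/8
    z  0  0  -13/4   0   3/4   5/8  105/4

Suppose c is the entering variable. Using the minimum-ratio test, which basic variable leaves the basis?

Column c entries and ratios — w1: -27/8 ≤ 0, skip; b: (11/4)/(5/4) = 11/5; a: -5/8 ≤ 0, skip.
Smallest ratio is 11/5 in the row of b, so b leaves.

b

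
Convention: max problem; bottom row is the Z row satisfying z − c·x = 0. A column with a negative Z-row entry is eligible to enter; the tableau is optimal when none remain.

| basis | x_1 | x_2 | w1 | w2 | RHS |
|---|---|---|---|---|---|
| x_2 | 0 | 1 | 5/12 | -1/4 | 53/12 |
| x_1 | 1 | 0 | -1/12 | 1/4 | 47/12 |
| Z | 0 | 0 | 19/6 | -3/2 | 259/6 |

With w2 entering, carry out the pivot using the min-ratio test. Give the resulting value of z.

200/3

Ratio test on column w2 — row 1: entry -1/4 ≤ 0; row 2: (47/12)/(1/4) = 47/3. Minimum is 47/3 at row 2 (x_1 leaves); pivot element 1/4.
Pivot on row 2; the Z-row RHS becomes 259/6 − (-3/2)·(47/3) = 200/3.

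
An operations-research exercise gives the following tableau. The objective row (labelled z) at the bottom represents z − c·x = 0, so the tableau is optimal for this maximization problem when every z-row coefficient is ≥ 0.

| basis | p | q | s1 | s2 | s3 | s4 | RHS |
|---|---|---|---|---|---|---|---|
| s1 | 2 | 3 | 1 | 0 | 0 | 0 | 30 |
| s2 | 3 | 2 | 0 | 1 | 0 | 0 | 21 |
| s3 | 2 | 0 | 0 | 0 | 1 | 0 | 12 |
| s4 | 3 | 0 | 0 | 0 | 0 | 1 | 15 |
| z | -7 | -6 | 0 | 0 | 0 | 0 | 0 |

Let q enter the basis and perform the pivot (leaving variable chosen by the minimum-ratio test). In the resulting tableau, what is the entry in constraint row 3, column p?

Ratio test on column q — row 1: 30/3 = 10; row 2: 21/2 = 21/2; row 3: entry 0 ≤ 0; row 4: entry 0 ≤ 0. Minimum is 10 at row 1 (s1 leaves); pivot element 3.
Divide row 1 by 3; eliminate column q from the other rows.
Row 3 update in column p: 2 − 0·(2/3) = 2.

2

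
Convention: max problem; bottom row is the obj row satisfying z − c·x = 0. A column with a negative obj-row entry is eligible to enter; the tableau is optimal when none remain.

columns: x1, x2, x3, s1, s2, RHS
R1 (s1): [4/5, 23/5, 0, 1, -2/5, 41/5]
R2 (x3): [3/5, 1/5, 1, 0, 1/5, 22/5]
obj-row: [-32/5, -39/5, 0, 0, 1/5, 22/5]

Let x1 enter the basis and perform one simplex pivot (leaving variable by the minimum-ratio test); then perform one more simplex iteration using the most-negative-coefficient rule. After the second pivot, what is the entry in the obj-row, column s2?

Ratio test on column x1 — row 1: (41/5)/(4/5) = 41/4; row 2: (22/5)/(3/5) = 22/3. Minimum is 22/3 at row 2 (x3 leaves); pivot element 3/5.
Divide row 2 by 3/5; eliminate column x1 from the other rows.
Second iteration: most negative obj-row entry is -17/3 in column x2, so x2 enters.
Ratio test on column x2 — row 1: (7/3)/(13/3) = 7/13; row 2: (22/3)/(1/3) = 22. Minimum is 7/13 at row 1 (s1 leaves); pivot element 13/3.
Divide row 1 by 13/3; eliminate column x2 from the other rows.
After both pivots, the entry at the obj-row, column s2 is 19/13.

19/13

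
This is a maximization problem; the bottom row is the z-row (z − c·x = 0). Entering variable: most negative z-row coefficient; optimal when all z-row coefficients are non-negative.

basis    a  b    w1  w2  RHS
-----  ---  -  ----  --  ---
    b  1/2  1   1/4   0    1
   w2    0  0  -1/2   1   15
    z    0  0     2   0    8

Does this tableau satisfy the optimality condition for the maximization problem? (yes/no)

yes

Every z-row coefficient is ≥ 0, so the tableau is optimal.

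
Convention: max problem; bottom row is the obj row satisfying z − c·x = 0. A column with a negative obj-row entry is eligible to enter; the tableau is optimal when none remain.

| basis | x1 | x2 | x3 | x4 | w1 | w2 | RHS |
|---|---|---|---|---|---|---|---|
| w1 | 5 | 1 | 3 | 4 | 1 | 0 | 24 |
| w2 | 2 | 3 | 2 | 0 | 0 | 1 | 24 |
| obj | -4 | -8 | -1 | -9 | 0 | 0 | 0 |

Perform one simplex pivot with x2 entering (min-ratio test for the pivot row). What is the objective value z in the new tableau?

Ratio test on column x2 — row 1: 24/1 = 24; row 2: 24/3 = 8. Minimum is 8 at row 2 (w2 leaves); pivot element 3.
Pivot on row 2; the obj-row RHS becomes 0 − (-8)·8 = 64.

64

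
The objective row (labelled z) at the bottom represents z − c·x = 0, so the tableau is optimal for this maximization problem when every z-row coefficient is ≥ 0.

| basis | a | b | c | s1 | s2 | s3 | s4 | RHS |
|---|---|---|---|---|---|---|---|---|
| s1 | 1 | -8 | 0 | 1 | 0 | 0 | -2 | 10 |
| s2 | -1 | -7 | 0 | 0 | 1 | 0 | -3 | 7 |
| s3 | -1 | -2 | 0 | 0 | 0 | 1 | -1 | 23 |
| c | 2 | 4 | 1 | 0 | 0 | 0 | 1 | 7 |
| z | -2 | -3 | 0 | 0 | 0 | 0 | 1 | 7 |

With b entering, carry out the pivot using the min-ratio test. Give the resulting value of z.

Ratio test on column b — row 1: entry -8 ≤ 0; row 2: entry -7 ≤ 0; row 3: entry -2 ≤ 0; row 4: 7/4 = 7/4. Minimum is 7/4 at row 4 (c leaves); pivot element 4.
Pivot on row 4; the z-row RHS becomes 7 − (-3)·(7/4) = 49/4.

49/4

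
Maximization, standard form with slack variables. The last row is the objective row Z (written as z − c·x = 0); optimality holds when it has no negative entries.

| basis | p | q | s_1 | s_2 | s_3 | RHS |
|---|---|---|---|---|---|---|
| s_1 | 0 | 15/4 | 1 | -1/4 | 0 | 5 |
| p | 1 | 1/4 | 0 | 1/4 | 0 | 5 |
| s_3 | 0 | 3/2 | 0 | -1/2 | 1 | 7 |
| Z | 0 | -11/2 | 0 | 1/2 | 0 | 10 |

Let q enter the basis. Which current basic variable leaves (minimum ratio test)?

s_1

Column q entries and ratios — s_1: 5/(15/4) = 4/3; p: 5/(1/4) = 20; s_3: 7/(3/2) = 14/3.
Smallest ratio is 4/3 in the row of s_1, so s_1 leaves.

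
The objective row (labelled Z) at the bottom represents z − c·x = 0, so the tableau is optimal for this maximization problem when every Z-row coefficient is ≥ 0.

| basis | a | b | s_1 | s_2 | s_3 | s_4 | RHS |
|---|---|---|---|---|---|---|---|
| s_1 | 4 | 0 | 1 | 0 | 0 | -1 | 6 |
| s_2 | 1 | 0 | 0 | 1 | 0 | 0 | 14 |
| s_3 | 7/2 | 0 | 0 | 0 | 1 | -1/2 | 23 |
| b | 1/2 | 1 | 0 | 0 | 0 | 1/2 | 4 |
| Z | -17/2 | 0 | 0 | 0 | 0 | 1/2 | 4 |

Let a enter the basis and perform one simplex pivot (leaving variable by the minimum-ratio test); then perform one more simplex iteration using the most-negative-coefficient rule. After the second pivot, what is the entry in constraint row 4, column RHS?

26/5

Ratio test on column a — row 1: 6/4 = 3/2; row 2: 14/1 = 14; row 3: 23/(7/2) = 46/7; row 4: 4/(1/2) = 8. Minimum is 3/2 at row 1 (s_1 leaves); pivot element 4.
Divide row 1 by 4; eliminate column a from the other rows.
Second iteration: most negative Z-row entry is -13/8 in column s_4, so s_4 enters.
Ratio test on column s_4 — row 1: entry -1/4 ≤ 0; row 2: (25/2)/(1/4) = 50; row 3: (71/4)/(3/8) = 142/3; row 4: (13/4)/(5/8) = 26/5. Minimum is 26/5 at row 4 (b leaves); pivot element 5/8.
Divide row 4 by 5/8; eliminate column s_4 from the other rows.
After both pivots, the entry at constraint row 4, column RHS is 26/5.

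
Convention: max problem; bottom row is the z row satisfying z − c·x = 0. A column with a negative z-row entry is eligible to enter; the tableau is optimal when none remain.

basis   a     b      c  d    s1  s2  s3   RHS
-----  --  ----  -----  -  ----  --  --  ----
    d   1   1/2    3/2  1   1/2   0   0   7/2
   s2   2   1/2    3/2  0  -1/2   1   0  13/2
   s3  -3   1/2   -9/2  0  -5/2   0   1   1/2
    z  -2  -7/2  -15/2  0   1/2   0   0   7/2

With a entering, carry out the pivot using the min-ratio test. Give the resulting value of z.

Ratio test on column a — row 1: (7/2)/1 = 7/2; row 2: (13/2)/2 = 13/4; row 3: entry -3 ≤ 0. Minimum is 13/4 at row 2 (s2 leaves); pivot element 2.
Pivot on row 2; the z-row RHS becomes 7/2 − (-2)·(13/4) = 10.

10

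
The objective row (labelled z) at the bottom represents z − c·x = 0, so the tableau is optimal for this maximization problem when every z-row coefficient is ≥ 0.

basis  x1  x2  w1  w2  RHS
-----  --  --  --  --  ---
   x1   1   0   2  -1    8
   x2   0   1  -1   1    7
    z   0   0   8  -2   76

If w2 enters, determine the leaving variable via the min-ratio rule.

x2

Column w2 entries and ratios — x1: -1 ≤ 0, skip; x2: 7/1 = 7.
Smallest ratio is 7 in the row of x2, so x2 leaves.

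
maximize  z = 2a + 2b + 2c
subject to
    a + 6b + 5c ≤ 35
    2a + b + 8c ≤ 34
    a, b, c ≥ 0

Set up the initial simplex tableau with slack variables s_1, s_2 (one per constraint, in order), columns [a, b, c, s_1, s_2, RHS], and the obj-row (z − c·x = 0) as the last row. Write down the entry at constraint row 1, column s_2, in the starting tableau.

Slack s_2 belongs to constraint 2; its column is the unit vector e_2, so the entry in row 1 is 0.

0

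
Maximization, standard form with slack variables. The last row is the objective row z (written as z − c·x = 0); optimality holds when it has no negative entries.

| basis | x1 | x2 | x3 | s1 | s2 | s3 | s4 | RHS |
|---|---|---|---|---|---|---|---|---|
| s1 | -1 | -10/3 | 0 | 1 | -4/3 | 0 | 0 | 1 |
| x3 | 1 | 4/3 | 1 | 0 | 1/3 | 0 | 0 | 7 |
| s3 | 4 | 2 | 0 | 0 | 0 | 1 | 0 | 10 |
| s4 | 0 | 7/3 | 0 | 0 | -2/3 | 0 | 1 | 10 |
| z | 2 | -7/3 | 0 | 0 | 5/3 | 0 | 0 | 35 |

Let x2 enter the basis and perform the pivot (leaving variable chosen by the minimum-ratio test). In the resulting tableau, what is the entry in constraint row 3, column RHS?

10/7

Ratio test on column x2 — row 1: entry -10/3 ≤ 0; row 2: 7/(4/3) = 21/4; row 3: 10/2 = 5; row 4: 10/(7/3) = 30/7. Minimum is 30/7 at row 4 (s4 leaves); pivot element 7/3.
Divide row 4 by 7/3; eliminate column x2 from the other rows.
Row 3 update in column RHS: 10 − 2·(30/7) = 10/7.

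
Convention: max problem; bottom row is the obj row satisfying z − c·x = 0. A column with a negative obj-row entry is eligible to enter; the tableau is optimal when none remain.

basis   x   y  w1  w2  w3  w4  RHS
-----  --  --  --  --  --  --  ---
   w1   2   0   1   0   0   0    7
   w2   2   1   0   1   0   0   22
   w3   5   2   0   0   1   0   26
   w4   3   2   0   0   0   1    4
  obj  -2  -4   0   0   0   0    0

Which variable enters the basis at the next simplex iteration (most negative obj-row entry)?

y

Negative obj-row entries: x: -2, y: -4.
The most negative is -4 in column y, so y enters.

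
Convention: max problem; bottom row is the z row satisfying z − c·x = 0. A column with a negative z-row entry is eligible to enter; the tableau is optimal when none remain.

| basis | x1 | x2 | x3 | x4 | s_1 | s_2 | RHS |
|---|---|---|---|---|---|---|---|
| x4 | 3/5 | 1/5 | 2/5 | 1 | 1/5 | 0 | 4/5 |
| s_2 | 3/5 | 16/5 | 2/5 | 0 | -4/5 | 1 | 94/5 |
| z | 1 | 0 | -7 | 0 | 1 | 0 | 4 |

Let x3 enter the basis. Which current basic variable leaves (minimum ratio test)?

Column x3 entries and ratios — x4: (4/5)/(2/5) = 2; s_2: (94/5)/(2/5) = 47.
Smallest ratio is 2 in the row of x4, so x4 leaves.

x4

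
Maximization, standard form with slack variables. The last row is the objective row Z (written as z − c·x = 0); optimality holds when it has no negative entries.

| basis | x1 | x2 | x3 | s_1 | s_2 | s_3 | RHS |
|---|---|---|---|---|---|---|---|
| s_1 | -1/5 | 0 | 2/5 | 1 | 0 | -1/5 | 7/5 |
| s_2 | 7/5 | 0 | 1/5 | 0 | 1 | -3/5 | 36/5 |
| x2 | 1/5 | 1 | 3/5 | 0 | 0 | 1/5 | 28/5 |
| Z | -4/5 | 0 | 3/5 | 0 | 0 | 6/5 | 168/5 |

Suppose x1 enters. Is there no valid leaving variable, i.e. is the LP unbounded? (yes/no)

no

Column x1 has positive entries in row(s) 2, 3, so the ratio test bounds it — not unbounded.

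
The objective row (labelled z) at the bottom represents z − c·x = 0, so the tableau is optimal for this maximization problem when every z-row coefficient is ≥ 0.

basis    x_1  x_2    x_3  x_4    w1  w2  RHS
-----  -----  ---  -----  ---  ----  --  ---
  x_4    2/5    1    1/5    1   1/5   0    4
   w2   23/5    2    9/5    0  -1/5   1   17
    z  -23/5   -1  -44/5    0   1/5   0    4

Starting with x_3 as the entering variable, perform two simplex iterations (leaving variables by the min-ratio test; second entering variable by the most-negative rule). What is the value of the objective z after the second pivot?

189/2

Ratio test on column x_3 — row 1: 4/(1/5) = 20; row 2: 17/(9/5) = 85/9. Minimum is 85/9 at row 2 (w2 leaves); pivot element 9/5.
Pivot on row 2; the z-row RHS becomes 4 − (-44/5)·(85/9) = 784/9.
Next entering variable (most negative z-row entry -7/9): w1.
Ratio test on column w1 — row 1: (19/9)/(2/9) = 19/2; row 2: entry -1/9 ≤ 0. Minimum is 19/2 at row 1 (x_4 leaves); pivot element 2/9.
After the second pivot the z-row RHS is 784/9 − (-7/9)·(19/2) = 189/2.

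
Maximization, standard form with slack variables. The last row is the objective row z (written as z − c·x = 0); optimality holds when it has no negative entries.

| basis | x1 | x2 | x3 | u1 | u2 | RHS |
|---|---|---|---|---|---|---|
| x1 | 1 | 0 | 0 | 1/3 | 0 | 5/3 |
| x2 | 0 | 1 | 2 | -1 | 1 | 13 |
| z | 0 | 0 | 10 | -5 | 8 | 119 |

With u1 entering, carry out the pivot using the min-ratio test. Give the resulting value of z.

Ratio test on column u1 — row 1: (5/3)/(1/3) = 5; row 2: entry -1 ≤ 0. Minimum is 5 at row 1 (x1 leaves); pivot element 1/3.
Pivot on row 1; the z-row RHS becomes 119 − (-5)·5 = 144.

144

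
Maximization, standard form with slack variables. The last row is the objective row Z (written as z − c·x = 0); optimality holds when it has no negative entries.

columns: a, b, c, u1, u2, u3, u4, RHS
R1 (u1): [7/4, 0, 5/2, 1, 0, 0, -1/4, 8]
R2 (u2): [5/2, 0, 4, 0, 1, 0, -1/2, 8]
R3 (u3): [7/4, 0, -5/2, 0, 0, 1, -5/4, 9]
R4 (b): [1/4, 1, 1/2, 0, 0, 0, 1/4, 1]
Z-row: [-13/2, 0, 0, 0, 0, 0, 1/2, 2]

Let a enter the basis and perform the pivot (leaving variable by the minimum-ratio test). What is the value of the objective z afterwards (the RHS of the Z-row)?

114/5

Ratio test on column a — row 1: 8/(7/4) = 32/7; row 2: 8/(5/2) = 16/5; row 3: 9/(7/4) = 36/7; row 4: 1/(1/4) = 4. Minimum is 16/5 at row 2 (u2 leaves); pivot element 5/2.
Pivot on row 2; the Z-row RHS becomes 2 − (-13/2)·(16/5) = 114/5.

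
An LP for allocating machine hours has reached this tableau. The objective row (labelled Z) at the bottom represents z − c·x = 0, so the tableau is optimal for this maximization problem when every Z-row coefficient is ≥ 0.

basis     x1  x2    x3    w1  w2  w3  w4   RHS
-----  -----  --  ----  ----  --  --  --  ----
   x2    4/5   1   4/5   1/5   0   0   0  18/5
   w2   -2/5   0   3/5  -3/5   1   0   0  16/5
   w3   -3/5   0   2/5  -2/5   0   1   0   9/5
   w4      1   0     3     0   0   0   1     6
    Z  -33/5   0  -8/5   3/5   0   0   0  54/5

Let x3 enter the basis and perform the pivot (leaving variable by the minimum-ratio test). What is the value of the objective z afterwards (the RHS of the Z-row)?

14

Ratio test on column x3 — row 1: (18/5)/(4/5) = 9/2; row 2: (16/5)/(3/5) = 16/3; row 3: (9/5)/(2/5) = 9/2; row 4: 6/3 = 2. Minimum is 2 at row 4 (w4 leaves); pivot element 3.
Pivot on row 4; the Z-row RHS becomes 54/5 − (-8/5)·2 = 14.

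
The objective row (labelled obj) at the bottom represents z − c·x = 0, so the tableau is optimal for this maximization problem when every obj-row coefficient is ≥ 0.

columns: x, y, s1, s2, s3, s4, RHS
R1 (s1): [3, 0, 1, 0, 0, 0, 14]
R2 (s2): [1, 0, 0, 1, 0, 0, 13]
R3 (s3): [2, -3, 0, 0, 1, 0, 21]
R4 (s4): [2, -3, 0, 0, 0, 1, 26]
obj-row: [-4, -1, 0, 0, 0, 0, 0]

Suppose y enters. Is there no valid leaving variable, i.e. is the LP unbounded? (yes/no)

yes

Every constraint-row entry in column y is ≤ 0, so increasing y is unbounded.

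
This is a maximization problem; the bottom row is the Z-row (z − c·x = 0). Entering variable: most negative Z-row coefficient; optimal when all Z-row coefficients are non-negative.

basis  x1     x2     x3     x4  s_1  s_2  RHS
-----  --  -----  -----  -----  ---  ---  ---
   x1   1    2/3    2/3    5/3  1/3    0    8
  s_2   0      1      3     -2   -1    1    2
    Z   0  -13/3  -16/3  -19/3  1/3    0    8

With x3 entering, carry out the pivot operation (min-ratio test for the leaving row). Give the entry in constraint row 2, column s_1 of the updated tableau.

-1/3

Ratio test on column x3 — row 1: 8/(2/3) = 12; row 2: 2/3 = 2/3. Minimum is 2/3 at row 2 (s_2 leaves); pivot element 3.
Divide row 2 by 3; eliminate column x3 from the other rows.
In the new row 2, the s_1 entry is the old entry divided by the pivot: (-1)/3 = -1/3.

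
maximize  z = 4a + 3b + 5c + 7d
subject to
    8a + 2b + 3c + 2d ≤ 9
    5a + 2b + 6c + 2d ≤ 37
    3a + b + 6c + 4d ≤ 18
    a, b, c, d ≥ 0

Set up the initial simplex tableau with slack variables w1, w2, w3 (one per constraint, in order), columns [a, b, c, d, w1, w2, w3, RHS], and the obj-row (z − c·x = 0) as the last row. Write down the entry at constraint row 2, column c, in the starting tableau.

6

Constraint 2 has coefficient 6 on c.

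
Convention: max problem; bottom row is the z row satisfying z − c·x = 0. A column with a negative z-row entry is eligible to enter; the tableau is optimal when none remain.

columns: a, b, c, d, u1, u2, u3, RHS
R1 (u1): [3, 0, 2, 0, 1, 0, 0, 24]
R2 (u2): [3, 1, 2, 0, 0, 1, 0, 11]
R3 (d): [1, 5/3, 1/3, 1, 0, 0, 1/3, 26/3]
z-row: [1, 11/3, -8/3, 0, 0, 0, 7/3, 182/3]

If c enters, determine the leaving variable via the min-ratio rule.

Column c entries and ratios — u1: 24/2 = 12; u2: 11/2 = 11/2; d: (26/3)/(1/3) = 26.
Smallest ratio is 11/2 in the row of u2, so u2 leaves.

u2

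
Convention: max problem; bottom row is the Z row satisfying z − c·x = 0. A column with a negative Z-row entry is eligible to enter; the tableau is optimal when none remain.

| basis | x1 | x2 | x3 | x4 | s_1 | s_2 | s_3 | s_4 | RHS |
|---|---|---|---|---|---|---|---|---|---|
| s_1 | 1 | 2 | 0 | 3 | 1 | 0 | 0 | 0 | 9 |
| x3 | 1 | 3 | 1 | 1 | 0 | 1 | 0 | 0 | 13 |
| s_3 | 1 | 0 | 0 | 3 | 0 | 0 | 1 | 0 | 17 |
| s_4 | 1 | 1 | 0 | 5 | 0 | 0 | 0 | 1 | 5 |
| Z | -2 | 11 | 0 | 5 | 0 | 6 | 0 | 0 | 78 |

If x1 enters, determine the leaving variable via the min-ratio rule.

Column x1 entries and ratios — s_1: 9/1 = 9; x3: 13/1 = 13; s_3: 17/1 = 17; s_4: 5/1 = 5.
Smallest ratio is 5 in the row of s_4, so s_4 leaves.

s_4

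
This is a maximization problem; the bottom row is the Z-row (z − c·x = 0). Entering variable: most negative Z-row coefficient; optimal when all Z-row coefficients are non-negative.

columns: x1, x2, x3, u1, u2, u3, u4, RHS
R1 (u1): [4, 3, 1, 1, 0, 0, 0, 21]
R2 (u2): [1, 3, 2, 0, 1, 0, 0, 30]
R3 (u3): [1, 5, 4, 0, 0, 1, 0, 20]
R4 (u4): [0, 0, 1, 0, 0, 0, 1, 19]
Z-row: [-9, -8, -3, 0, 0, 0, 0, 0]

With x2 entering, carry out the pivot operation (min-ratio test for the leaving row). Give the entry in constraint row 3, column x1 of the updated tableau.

1/5

Ratio test on column x2 — row 1: 21/3 = 7; row 2: 30/3 = 10; row 3: 20/5 = 4; row 4: entry 0 ≤ 0. Minimum is 4 at row 3 (u3 leaves); pivot element 5.
Divide row 3 by 5; eliminate column x2 from the other rows.
In the new row 3, the x1 entry is the old entry divided by the pivot: 1/5 = 1/5.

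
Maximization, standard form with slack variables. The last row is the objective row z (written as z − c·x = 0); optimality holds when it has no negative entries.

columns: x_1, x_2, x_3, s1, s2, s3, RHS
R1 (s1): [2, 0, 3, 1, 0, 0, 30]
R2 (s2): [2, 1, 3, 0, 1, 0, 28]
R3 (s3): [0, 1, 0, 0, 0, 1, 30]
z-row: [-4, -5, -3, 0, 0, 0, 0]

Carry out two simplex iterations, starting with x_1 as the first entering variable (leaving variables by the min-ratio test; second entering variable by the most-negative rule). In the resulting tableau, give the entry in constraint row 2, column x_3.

3

Ratio test on column x_1 — row 1: 30/2 = 15; row 2: 28/2 = 14; row 3: entry 0 ≤ 0. Minimum is 14 at row 2 (s2 leaves); pivot element 2.
Divide row 2 by 2; eliminate column x_1 from the other rows.
Second iteration: most negative z-row entry is -3 in column x_2, so x_2 enters.
Ratio test on column x_2 — row 1: entry -1 ≤ 0; row 2: 14/(1/2) = 28; row 3: 30/1 = 30. Minimum is 28 at row 2 (x_1 leaves); pivot element 1/2.
Divide row 2 by 1/2; eliminate column x_2 from the other rows.
After both pivots, the entry at constraint row 2, column x_3 is 3.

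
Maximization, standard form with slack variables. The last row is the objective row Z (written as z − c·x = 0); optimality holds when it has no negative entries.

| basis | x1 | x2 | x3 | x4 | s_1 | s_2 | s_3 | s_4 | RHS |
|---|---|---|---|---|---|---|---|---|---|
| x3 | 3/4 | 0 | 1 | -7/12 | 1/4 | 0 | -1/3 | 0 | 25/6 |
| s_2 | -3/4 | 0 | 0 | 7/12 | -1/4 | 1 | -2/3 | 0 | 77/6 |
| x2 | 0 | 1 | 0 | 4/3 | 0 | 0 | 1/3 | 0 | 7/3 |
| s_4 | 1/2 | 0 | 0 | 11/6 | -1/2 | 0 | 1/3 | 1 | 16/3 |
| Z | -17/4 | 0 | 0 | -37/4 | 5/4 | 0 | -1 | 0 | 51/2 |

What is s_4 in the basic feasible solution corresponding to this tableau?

16/3

s_4 is basic (row 4); its value is the RHS of that row, 16/3.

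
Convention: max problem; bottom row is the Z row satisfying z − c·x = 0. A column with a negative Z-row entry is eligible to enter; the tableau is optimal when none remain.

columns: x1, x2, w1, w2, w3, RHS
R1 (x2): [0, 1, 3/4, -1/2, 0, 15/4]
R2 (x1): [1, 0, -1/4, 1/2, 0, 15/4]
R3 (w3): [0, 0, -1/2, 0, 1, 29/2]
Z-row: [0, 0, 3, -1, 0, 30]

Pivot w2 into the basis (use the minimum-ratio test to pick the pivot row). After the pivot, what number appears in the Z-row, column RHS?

75/2

Ratio test on column w2 — row 1: entry -1/2 ≤ 0; row 2: (15/4)/(1/2) = 15/2; row 3: entry 0 ≤ 0. Minimum is 15/2 at row 2 (x1 leaves); pivot element 1/2.
Divide row 2 by 1/2; eliminate column w2 from the other rows.
Z-row update in column RHS: 30 − (-1)·(15/2) = 75/2.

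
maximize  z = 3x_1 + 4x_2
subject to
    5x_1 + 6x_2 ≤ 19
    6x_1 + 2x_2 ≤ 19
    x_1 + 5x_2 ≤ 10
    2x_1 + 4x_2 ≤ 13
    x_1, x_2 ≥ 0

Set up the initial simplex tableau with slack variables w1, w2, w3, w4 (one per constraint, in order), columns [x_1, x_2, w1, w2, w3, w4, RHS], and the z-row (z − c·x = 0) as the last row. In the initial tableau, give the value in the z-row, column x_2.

-4

The z-row carries the negated objective coefficients: the x_2 entry is -4.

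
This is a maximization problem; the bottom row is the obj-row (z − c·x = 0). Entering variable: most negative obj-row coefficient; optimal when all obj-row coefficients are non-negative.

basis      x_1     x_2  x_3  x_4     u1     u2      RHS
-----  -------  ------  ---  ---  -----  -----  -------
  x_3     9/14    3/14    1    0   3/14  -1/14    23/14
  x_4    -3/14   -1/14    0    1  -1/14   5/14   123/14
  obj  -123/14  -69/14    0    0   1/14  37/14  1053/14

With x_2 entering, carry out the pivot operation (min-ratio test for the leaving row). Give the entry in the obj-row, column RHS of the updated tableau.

Ratio test on column x_2 — row 1: (23/14)/(3/14) = 23/3; row 2: entry -1/14 ≤ 0. Minimum is 23/3 at row 1 (x_3 leaves); pivot element 3/14.
Divide row 1 by 3/14; eliminate column x_2 from the other rows.
obj-row update in column RHS: 1053/14 − (-69/14)·(23/3) = 113.

113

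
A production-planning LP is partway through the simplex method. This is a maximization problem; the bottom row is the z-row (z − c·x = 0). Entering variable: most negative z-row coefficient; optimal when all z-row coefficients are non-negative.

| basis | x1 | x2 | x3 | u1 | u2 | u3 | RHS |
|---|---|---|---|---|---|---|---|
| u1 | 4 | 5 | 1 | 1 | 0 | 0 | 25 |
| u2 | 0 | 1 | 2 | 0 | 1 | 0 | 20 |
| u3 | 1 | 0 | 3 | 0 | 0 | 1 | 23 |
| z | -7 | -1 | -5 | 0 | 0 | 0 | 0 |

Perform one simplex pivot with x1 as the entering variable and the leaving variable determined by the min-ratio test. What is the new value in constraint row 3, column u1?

Ratio test on column x1 — row 1: 25/4 = 25/4; row 2: entry 0 ≤ 0; row 3: 23/1 = 23. Minimum is 25/4 at row 1 (u1 leaves); pivot element 4.
Divide row 1 by 4; eliminate column x1 from the other rows.
Row 3 update in column u1: 0 − 1·(1/4) = -1/4.

-1/4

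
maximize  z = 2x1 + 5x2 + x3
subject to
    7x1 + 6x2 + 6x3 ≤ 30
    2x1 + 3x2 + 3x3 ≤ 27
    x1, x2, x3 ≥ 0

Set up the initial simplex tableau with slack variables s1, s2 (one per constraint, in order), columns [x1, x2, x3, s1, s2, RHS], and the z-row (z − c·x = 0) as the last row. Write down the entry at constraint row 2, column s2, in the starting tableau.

1

Slack s2 belongs to constraint 2; its column is the unit vector e_2, so the entry in row 2 is 1.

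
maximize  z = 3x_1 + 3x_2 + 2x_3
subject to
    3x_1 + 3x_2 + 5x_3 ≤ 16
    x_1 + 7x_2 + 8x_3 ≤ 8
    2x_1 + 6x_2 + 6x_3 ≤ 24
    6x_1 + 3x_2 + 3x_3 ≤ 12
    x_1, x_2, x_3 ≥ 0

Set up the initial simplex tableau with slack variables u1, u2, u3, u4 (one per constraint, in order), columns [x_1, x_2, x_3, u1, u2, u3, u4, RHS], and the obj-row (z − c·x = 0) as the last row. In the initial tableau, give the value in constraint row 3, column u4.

Slack u4 belongs to constraint 4; its column is the unit vector e_4, so the entry in row 3 is 0.

0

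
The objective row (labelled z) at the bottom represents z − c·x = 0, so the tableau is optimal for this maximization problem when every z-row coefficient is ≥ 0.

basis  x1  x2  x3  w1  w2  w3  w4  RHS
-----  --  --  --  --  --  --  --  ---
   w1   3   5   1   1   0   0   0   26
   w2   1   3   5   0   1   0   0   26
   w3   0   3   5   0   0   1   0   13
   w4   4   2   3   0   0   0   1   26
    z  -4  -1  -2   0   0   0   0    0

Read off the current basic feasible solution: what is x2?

x2 is not in the basis, so in the current basic feasible solution x2 = 0.

0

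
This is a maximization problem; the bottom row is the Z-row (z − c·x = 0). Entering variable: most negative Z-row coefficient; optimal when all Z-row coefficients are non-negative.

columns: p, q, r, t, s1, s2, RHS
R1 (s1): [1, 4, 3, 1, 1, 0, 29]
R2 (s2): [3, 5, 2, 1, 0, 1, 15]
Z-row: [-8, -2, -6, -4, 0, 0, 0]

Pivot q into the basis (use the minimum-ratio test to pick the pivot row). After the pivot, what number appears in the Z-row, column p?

Ratio test on column q — row 1: 29/4 = 29/4; row 2: 15/5 = 3. Minimum is 3 at row 2 (s2 leaves); pivot element 5.
Divide row 2 by 5; eliminate column q from the other rows.
Z-row update in column p: -8 − (-2)·(3/5) = -34/5.

-34/5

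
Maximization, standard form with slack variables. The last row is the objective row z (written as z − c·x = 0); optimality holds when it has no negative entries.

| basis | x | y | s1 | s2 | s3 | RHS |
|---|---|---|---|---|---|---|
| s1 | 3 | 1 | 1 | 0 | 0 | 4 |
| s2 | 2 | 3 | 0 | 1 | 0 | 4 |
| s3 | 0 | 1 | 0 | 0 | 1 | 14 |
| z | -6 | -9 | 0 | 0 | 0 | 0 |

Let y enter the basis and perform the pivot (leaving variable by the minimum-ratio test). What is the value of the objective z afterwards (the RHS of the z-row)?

12

Ratio test on column y — row 1: 4/1 = 4; row 2: 4/3 = 4/3; row 3: 14/1 = 14. Minimum is 4/3 at row 2 (s2 leaves); pivot element 3.
Pivot on row 2; the z-row RHS becomes 0 − (-9)·(4/3) = 12.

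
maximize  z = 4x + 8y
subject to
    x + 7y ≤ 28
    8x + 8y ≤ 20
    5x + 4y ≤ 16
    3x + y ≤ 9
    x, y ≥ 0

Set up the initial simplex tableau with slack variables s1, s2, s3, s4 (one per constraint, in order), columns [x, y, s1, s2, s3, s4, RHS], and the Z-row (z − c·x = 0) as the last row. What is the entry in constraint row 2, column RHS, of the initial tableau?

The RHS of constraint 2 is b_2 = 20.

20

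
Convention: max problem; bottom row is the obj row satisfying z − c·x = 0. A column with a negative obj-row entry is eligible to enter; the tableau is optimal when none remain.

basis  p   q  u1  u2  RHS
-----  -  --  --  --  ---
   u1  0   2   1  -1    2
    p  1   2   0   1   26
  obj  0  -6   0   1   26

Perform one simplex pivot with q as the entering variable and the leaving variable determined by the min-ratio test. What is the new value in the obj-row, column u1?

3

Ratio test on column q — row 1: 2/2 = 1; row 2: 26/2 = 13. Minimum is 1 at row 1 (u1 leaves); pivot element 2.
Divide row 1 by 2; eliminate column q from the other rows.
obj-row update in column u1: 0 − (-6)·(1/2) = 3.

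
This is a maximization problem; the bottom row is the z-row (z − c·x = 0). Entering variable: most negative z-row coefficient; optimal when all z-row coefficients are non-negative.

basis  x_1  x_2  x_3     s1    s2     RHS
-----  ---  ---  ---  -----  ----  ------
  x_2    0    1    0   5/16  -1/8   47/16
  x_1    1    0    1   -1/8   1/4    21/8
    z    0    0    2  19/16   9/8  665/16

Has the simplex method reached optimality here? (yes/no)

yes

Every z-row coefficient is ≥ 0, so the tableau is optimal.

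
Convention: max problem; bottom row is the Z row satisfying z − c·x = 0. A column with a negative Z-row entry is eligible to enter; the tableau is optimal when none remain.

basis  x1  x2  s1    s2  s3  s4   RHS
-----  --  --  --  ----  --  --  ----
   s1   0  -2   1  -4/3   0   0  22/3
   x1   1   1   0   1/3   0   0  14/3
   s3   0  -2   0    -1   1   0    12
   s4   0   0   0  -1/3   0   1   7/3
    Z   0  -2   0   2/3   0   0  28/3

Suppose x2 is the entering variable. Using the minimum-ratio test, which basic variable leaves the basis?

Column x2 entries and ratios — s1: -2 ≤ 0, skip; x1: (14/3)/1 = 14/3; s3: -2 ≤ 0, skip; s4: 0 ≤ 0, skip.
Smallest ratio is 14/3 in the row of x1, so x1 leaves.

x1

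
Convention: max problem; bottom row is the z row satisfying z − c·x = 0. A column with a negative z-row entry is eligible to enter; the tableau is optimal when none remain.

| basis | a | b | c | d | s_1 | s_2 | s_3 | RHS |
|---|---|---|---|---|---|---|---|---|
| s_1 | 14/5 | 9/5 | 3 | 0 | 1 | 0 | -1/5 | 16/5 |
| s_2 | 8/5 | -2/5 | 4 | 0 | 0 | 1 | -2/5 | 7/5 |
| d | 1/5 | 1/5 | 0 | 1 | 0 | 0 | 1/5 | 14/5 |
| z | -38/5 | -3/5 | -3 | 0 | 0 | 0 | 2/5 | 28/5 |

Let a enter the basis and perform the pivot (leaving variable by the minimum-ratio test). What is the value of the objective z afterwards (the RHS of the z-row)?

Ratio test on column a — row 1: (16/5)/(14/5) = 8/7; row 2: (7/5)/(8/5) = 7/8; row 3: (14/5)/(1/5) = 14. Minimum is 7/8 at row 2 (s_2 leaves); pivot element 8/5.
Pivot on row 2; the z-row RHS becomes 28/5 − (-38/5)·(7/8) = 49/4.

49/4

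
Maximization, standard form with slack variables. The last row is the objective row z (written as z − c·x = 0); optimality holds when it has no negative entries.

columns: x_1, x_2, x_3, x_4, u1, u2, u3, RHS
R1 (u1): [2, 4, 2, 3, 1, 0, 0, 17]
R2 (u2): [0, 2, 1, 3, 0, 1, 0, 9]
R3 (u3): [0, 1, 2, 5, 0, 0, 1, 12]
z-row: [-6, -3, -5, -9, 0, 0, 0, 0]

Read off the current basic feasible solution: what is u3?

12

u3 is basic (row 3); its value is the RHS of that row, 12.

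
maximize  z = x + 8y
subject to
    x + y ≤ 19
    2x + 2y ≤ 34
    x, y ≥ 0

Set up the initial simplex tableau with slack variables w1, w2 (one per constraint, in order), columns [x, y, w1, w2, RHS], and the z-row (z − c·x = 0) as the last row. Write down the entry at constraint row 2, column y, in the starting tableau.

Constraint 2 has coefficient 2 on y.

2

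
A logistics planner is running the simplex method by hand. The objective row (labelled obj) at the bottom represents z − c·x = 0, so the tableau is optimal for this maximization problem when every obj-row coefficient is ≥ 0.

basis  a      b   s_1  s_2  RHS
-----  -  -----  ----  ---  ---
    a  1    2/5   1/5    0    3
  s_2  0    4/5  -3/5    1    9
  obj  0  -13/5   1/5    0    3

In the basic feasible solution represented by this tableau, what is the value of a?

a is basic (row 1); its value is the RHS of that row, 3.

3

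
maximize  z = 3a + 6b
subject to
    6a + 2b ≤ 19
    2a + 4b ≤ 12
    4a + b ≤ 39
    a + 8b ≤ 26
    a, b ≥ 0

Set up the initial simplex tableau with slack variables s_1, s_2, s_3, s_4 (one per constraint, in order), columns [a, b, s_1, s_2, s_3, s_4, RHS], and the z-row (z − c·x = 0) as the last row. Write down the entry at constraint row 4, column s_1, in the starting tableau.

0

Slack s_1 belongs to constraint 1; its column is the unit vector e_1, so the entry in row 4 is 0.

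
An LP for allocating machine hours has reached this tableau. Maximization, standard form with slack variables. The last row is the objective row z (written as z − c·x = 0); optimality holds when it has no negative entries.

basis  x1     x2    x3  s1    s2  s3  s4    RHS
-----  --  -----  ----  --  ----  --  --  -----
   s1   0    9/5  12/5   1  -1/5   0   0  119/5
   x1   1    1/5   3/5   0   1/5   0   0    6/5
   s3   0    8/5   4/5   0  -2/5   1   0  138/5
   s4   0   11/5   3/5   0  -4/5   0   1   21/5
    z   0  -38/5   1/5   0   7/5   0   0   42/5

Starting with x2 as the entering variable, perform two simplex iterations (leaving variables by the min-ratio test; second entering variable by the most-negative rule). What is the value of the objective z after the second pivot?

27

Ratio test on column x2 — row 1: (119/5)/(9/5) = 119/9; row 2: (6/5)/(1/5) = 6; row 3: (138/5)/(8/5) = 69/4; row 4: (21/5)/(11/5) = 21/11. Minimum is 21/11 at row 4 (s4 leaves); pivot element 11/5.
Pivot on row 4; the z-row RHS becomes 42/5 − (-38/5)·(21/11) = 252/11.
Next entering variable (most negative z-row entry -15/11): s2.
Ratio test on column s2 — row 1: (224/11)/(5/11) = 224/5; row 2: (9/11)/(3/11) = 3; row 3: (270/11)/(2/11) = 135; row 4: entry -4/11 ≤ 0. Minimum is 3 at row 2 (x1 leaves); pivot element 3/11.
After the second pivot the z-row RHS is 252/11 − (-15/11)·3 = 27.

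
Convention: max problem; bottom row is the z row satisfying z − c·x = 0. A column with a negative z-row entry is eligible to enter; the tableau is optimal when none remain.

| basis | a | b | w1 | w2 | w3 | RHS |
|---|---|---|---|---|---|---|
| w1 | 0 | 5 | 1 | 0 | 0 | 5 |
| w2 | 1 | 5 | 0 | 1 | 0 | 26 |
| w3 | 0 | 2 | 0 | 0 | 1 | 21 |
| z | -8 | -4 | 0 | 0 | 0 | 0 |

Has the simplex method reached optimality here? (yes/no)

no

The z-row has a negative entry -8 in column a, so it is not optimal.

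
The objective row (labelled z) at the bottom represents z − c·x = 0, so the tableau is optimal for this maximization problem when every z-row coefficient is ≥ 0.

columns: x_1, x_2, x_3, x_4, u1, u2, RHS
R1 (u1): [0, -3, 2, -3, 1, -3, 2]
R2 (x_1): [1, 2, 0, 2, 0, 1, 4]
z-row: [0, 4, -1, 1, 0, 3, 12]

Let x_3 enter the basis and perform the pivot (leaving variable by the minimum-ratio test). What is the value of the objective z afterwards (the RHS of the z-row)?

13

Ratio test on column x_3 — row 1: 2/2 = 1; row 2: entry 0 ≤ 0. Minimum is 1 at row 1 (u1 leaves); pivot element 2.
Pivot on row 1; the z-row RHS becomes 12 − (-1)·1 = 13.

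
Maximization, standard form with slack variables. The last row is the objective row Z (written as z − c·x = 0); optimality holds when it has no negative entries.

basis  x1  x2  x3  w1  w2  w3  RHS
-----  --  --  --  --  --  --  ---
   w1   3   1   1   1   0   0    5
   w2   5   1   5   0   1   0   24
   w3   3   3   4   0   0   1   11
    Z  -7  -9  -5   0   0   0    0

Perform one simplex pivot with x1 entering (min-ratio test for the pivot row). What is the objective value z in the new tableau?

Ratio test on column x1 — row 1: 5/3 = 5/3; row 2: 24/5 = 24/5; row 3: 11/3 = 11/3. Minimum is 5/3 at row 1 (w1 leaves); pivot element 3.
Pivot on row 1; the Z-row RHS becomes 0 − (-7)·(5/3) = 35/3.

35/3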